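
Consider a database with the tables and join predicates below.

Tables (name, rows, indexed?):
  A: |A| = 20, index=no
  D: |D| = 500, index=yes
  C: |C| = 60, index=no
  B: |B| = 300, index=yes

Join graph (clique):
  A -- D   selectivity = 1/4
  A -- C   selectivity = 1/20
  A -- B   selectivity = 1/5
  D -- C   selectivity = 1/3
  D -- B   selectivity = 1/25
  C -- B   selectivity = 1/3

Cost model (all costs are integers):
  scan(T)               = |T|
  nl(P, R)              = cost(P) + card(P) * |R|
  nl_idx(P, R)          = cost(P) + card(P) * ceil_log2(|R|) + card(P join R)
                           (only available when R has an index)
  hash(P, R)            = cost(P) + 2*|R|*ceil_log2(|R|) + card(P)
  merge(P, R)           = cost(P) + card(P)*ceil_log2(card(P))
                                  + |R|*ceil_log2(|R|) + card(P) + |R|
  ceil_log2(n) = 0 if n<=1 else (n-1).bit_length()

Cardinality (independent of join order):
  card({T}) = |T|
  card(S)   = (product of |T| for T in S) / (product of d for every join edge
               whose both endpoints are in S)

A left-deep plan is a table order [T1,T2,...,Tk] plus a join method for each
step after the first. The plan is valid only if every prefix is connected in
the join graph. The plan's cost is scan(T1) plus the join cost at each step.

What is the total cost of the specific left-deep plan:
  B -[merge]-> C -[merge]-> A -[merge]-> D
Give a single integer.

step 1: scan B: cost=300, card=300
step 2: join C via merge
    card(P join C) = 300*60/(3) = 6000
    cost = 300 + 300*9 + 60*6 + 300 + 60 = 3720
step 3: join A via merge
    card(P join A) = 6000*20/(20*5) = 1200
    cost = 3720 + 6000*13 + 20*5 + 6000 + 20 = 87840
step 4: join D via merge
    card(P join D) = 1200*500/(4*3*25) = 2000
    cost = 87840 + 1200*11 + 500*9 + 1200 + 500 = 107240

107240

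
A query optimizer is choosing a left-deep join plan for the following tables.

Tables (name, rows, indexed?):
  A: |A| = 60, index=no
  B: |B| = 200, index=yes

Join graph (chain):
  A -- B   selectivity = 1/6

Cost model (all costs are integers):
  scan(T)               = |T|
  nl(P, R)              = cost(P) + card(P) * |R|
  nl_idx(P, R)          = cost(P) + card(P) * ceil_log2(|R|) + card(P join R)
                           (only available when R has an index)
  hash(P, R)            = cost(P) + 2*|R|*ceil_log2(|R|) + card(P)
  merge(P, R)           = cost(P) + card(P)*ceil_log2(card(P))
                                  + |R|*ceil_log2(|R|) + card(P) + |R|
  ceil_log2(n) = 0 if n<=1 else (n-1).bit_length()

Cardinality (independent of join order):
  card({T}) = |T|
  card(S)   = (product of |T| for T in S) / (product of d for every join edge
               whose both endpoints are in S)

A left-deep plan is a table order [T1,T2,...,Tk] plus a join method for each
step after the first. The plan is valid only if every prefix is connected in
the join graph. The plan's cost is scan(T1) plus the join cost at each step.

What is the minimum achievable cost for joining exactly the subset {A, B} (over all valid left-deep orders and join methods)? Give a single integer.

1120

Selinger DP over subsets of {A,B}:
  {A}: scan cost=60, card=60
  {B}: scan cost=200, card=200
  {AB}: card=2000; try (A,hash)→1120, (B,merge)→2280, (A,merge)→2420, (B,nl_idx)→2540, (B,hash)→3320, (B,nl)→12060 …(+1); best=1120 via (A,hash)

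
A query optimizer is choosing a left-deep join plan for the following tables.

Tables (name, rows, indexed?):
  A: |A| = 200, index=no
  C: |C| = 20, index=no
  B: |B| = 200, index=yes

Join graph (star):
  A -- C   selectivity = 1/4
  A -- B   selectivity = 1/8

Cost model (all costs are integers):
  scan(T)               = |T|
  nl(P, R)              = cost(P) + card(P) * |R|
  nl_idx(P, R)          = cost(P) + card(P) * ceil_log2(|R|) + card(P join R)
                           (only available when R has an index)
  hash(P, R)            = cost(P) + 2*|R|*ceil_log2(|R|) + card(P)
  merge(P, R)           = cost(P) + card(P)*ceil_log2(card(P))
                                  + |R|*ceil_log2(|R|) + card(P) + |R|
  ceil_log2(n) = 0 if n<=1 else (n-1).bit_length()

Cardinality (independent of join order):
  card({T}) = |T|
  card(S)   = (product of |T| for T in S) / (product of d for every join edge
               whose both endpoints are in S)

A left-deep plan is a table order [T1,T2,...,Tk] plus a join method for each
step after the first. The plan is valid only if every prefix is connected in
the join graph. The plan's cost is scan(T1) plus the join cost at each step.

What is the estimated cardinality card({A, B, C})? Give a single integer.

25000

Tables in S: A(200), B(200), C(20)
Edges inside S: A-C(d=4), A-B(d=8)
numerator = 200 * 200 * 20 = 800000
denominator = 4 * 8 = 32
card(S) = 800000 / 32 = 25000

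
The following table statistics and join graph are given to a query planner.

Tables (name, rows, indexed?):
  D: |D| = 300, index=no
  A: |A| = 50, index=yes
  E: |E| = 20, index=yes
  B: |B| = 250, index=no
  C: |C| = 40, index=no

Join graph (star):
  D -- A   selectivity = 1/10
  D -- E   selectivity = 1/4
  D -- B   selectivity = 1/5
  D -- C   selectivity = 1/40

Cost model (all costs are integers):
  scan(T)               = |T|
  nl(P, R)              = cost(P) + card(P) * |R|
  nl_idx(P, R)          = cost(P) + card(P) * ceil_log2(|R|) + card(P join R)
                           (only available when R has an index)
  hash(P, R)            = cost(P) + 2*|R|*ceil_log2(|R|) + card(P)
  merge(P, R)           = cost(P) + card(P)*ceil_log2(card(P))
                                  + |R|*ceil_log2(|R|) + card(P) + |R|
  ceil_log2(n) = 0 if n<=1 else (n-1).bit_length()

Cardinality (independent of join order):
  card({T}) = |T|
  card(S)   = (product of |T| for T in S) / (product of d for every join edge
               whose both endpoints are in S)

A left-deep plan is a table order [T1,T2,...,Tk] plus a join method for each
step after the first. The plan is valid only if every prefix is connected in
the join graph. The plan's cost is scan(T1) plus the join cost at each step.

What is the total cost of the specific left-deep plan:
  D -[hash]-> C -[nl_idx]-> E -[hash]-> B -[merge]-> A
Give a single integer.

step 1: scan D: cost=300, card=300
step 2: join C via hash
    card(P join C) = 300*40/(40) = 300
    cost = 300 + 2*40*6 + 300 = 1080
step 3: join E via nl_idx
    card(P join E) = 300*20/(4) = 1500
    cost = 1080 + 300*5 + 1500 = 4080
step 4: join B via hash
    card(P join B) = 1500*250/(5) = 75000
    cost = 4080 + 2*250*8 + 1500 = 9580
step 5: join A via merge
    card(P join A) = 75000*50/(10) = 375000
    cost = 9580 + 75000*17 + 50*6 + 75000 + 50 = 1359930

1359930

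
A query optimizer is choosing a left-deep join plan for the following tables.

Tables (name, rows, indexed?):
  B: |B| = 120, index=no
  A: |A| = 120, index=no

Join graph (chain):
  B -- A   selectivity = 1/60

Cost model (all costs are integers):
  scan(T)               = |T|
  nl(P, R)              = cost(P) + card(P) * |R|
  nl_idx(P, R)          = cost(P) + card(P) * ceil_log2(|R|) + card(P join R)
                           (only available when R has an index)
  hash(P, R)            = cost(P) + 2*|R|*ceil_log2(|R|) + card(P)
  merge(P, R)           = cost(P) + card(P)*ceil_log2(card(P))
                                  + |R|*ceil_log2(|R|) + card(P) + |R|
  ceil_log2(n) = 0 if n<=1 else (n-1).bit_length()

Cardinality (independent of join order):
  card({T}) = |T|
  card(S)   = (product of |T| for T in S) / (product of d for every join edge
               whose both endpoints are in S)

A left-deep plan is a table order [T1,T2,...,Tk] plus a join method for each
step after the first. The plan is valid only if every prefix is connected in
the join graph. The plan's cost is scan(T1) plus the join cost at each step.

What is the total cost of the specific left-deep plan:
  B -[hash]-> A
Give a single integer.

1920

step 1: scan B: cost=120, card=120
step 2: join A via hash
    card(P join A) = 120*120/(60) = 240
    cost = 120 + 2*120*7 + 120 = 1920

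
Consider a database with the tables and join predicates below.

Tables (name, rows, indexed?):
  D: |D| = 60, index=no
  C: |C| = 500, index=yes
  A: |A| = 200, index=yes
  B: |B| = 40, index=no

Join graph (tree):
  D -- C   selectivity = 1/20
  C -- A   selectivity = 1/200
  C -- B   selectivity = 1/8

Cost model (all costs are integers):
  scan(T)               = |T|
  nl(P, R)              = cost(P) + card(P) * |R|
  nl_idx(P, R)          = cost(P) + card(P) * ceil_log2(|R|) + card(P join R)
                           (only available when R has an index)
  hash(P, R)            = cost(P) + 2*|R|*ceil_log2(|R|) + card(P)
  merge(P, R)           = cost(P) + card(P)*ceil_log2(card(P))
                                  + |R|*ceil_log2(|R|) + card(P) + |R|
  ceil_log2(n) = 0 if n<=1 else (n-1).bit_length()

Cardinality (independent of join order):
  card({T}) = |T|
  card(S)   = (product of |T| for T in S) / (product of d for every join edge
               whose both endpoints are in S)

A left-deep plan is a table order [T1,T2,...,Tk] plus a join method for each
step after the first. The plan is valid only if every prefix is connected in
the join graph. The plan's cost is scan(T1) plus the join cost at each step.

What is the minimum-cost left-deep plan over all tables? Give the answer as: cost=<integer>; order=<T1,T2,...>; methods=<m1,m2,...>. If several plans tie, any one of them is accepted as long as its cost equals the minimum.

cost=5700; order=A,C,D,B; methods=nl_idx,hash,hash

Selinger DP (subsets sized 1..n):
  {D}: scan cost=60, card=60
  {C}: scan cost=500, card=500
  {A}: scan cost=200, card=200
  {B}: scan cost=40, card=40
  {CD}: card=1500; try (D,hash)→1720, (C,nl_idx)→2100, (C,merge)→5480, (D,merge)→5920, (C,hash)→9120, (C,nl)→30060 …(+1); best=1720 via (D,hash)
  {AC}: card=500; try (C,nl_idx)→2500, (A,hash)→4200, (A,nl_idx)→5000, (C,merge)→7000, (A,merge)→7300, (C,hash)→9400 …(+2); best=2500 via (C,nl_idx)
  {BC}: card=2500; try (B,hash)→1480, (C,nl_idx)→2900, (C,merge)→5320, (B,merge)→5780, (C,hash)→9080, (C,nl)→20040 …(+1); best=1480 via (B,hash)
  {ACD}: card=1500; try (D,hash)→3720, (A,hash)→6420, (D,merge)→7920, (A,nl_idx)→15220, (A,merge)→21520, (D,nl)→32500 …(+1); best=3720 via (D,hash)
  {BCD}: card=7500; try (B,hash)→3700, (D,hash)→4700, (B,merge)→20000, (D,merge)→34400, (B,nl)→61720, (D,nl)→151480; best=3700 via (B,hash)
  {ABC}: card=2500; try (B,hash)→3480, (A,hash)→7180, (B,merge)→7780, (B,nl)→22500, (A,nl_idx)→23980, (A,merge)→35780 …(+1); best=3480 via (B,hash)
  {ABCD}: card=7500; try (B,hash)→5700, (D,hash)→6700, (A,hash)→14400, (B,merge)→22000, (D,merge)→36400, (B,nl)→63720 …(+4); best=5700 via (B,hash)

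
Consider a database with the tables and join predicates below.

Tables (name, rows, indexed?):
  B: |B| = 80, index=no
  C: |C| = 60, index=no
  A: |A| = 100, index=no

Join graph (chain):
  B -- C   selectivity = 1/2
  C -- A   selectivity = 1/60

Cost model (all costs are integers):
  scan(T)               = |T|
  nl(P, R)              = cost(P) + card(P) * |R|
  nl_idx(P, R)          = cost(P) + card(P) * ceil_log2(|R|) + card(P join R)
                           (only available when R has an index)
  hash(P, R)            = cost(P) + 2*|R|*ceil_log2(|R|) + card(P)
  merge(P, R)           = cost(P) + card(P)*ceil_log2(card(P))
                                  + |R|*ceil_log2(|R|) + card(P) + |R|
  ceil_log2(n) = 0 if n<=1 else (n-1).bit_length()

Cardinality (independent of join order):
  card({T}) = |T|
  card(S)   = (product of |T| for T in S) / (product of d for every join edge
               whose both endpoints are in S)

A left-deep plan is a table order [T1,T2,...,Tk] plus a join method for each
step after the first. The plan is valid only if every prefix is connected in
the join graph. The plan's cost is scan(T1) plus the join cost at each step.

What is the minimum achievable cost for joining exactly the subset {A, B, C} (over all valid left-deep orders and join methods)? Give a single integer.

Selinger DP over subsets of {A,B,C}:
  {B}: scan cost=80, card=80
  {C}: scan cost=60, card=60
  {A}: scan cost=100, card=100
  {BC}: card=2400; try (C,hash)→880, (B,merge)→1120, (C,merge)→1140, (B,hash)→1240, (B,nl)→4860, (C,nl)→4880; best=880 via (C,hash)
  {AC}: card=100; try (C,hash)→920, (A,merge)→1280, (C,merge)→1320, (A,hash)→1520, (A,nl)→6060, (C,nl)→6100; best=920 via (C,hash)
  {ABC}: card=4000; try (B,hash)→2140, (B,merge)→2360, (A,hash)→4680, (B,nl)→8920, (A,merge)→32880, (A,nl)→240880; best=2140 via (B,hash)

2140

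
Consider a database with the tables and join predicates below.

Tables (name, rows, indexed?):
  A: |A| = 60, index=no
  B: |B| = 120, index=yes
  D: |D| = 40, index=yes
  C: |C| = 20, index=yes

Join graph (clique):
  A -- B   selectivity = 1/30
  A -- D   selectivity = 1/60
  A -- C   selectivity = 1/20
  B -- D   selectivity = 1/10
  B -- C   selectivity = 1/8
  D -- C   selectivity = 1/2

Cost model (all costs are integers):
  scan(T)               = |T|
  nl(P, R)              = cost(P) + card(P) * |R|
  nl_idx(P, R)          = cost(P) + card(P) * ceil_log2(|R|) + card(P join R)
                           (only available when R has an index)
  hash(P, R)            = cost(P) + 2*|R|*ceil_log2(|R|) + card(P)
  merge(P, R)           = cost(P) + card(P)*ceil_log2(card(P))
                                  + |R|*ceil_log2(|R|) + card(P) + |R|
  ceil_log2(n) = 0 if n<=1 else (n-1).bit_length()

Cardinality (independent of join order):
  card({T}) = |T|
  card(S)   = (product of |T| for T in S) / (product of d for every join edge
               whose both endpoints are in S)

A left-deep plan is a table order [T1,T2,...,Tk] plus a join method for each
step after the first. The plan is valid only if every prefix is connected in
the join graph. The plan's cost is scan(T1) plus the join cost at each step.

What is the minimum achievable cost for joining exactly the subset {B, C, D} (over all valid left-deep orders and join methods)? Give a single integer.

Selinger DP over subsets of {B,C,D}:
  {B}: scan cost=120, card=120
  {D}: scan cost=40, card=40
  {C}: scan cost=20, card=20
  {BD}: card=480; try (D,hash)→720, (B,nl_idx)→800, (B,merge)→1280, (D,nl_idx)→1320, (D,merge)→1360, (B,hash)→1760 …(+2); best=720 via (D,hash)
  {BC}: card=300; try (C,hash)→440, (B,nl_idx)→460, (C,nl_idx)→1020, (B,merge)→1100, (C,merge)→1200, (B,hash)→1720 …(+2); best=440 via (C,hash)
  {CD}: card=400; try (C,hash)→280, (D,merge)→420, (C,merge)→440, (D,hash)→520, (D,nl_idx)→540, (C,nl_idx)→640 …(+2); best=280 via (C,hash)
  {BCD}: card=600; try (D,hash)→1220, (C,hash)→1400, (B,hash)→2360, (D,nl_idx)→2840, (B,nl_idx)→3680, (D,merge)→3720 …(+6); best=1220 via (D,hash)

1220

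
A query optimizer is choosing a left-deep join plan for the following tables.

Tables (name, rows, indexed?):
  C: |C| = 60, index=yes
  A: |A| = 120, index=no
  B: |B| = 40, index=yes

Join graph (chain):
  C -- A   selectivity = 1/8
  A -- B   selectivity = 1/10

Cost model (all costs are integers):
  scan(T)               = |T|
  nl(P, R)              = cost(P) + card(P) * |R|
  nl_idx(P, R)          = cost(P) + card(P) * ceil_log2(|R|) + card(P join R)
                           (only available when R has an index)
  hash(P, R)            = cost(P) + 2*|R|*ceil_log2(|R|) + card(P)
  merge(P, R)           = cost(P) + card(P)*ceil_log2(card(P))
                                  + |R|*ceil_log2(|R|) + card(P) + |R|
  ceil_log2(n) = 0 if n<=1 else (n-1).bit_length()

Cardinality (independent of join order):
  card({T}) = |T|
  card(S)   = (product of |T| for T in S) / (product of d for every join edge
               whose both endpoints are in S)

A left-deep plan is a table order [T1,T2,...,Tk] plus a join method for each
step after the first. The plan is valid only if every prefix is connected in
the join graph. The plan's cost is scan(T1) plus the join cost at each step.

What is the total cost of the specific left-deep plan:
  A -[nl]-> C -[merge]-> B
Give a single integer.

step 1: scan A: cost=120, card=120
step 2: join C via nl
    card(P join C) = 120*60/(8) = 900
    cost = 120 + 120*60 = 7320
step 3: join B via merge
    card(P join B) = 900*40/(10) = 3600
    cost = 7320 + 900*10 + 40*6 + 900 + 40 = 17500

17500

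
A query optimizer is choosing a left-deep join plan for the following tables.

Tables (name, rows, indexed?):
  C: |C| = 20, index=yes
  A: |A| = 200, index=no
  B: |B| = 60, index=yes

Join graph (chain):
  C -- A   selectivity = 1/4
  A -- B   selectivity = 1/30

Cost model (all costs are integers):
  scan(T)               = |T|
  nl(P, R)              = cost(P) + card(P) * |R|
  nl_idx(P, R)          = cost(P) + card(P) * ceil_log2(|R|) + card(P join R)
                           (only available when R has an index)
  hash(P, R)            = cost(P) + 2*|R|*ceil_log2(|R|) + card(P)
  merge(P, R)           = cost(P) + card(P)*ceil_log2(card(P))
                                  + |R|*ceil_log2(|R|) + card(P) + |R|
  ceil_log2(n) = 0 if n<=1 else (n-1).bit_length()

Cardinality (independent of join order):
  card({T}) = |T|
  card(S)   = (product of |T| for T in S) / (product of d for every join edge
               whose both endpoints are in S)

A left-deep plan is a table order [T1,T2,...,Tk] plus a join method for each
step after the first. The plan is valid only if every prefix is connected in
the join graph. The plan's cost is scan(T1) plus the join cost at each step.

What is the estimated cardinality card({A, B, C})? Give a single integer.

2000

Tables in S: A(200), B(60), C(20)
Edges inside S: C-A(d=4), A-B(d=30)
numerator = 200 * 60 * 20 = 240000
denominator = 4 * 30 = 120
card(S) = 240000 / 120 = 2000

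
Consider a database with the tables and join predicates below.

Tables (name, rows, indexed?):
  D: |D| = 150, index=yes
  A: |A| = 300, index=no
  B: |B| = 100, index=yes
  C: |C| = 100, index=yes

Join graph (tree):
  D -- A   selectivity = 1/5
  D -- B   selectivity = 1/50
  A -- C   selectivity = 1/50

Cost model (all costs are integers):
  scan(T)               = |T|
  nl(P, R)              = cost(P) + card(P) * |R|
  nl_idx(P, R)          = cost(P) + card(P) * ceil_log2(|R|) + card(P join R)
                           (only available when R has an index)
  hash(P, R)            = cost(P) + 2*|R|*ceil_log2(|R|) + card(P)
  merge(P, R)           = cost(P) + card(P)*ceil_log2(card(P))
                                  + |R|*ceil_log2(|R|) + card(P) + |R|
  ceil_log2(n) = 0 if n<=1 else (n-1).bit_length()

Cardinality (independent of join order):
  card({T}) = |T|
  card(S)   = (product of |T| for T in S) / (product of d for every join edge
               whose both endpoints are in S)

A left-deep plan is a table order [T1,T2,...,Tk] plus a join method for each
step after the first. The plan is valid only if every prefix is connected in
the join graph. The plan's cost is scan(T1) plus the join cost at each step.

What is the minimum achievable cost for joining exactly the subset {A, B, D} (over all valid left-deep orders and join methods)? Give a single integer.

Selinger DP over subsets of {A,B,D}:
  {D}: scan cost=150, card=150
  {A}: scan cost=300, card=300
  {B}: scan cost=100, card=100
  {AD}: card=9000; try (D,hash)→3000, (A,merge)→4500, (D,merge)→4650, (A,hash)→5700, (D,nl_idx)→11700, (A,nl)→45150 …(+1); best=3000 via (D,hash)
  {BD}: card=300; try (D,nl_idx)→1200, (B,nl_idx)→1500, (B,hash)→1700, (D,merge)→2250, (B,merge)→2300, (D,hash)→2600 …(+2); best=1200 via (D,nl_idx)
  {ABD}: card=18000; try (A,hash)→6900, (A,merge)→7200, (B,hash)→13400, (B,nl_idx)→84000, (A,nl)→91200, (B,merge)→138800 …(+1); best=6900 via (A,hash)

6900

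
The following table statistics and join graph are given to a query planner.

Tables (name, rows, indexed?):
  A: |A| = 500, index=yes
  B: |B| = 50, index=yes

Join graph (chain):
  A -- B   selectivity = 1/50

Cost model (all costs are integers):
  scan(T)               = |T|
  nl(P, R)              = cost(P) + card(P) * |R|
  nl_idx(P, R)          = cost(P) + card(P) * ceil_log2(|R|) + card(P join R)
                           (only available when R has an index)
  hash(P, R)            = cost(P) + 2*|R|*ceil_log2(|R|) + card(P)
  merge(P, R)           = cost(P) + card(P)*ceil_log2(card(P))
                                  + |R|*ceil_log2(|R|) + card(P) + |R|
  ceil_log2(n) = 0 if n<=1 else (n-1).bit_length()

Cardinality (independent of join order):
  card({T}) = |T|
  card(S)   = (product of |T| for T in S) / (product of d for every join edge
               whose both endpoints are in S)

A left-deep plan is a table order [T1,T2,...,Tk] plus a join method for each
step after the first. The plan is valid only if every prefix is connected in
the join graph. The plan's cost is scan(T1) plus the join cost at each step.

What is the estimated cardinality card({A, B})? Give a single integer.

Tables in S: A(500), B(50)
Edges inside S: A-B(d=50)
numerator = 500 * 50 = 25000
denominator = 50 = 50
card(S) = 25000 / 50 = 500

500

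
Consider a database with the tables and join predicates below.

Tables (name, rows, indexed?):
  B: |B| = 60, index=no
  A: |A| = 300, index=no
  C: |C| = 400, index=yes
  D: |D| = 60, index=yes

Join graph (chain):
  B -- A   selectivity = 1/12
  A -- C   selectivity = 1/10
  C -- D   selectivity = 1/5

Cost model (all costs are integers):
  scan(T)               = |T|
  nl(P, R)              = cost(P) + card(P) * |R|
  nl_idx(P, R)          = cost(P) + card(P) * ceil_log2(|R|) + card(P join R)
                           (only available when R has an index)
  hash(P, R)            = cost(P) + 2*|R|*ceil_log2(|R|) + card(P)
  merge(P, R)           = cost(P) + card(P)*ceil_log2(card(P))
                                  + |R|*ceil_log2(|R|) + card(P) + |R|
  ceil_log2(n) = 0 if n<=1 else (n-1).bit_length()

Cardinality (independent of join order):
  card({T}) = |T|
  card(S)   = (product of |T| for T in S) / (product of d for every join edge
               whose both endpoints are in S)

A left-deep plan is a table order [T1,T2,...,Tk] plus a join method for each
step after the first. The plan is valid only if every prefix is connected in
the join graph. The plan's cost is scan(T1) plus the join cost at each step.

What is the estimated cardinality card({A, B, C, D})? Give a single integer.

720000

Tables in S: A(300), B(60), C(400), D(60)
Edges inside S: B-A(d=12), A-C(d=10), C-D(d=5)
numerator = 300 * 60 * 400 * 60 = 432000000
denominator = 12 * 10 * 5 = 600
card(S) = 432000000 / 600 = 720000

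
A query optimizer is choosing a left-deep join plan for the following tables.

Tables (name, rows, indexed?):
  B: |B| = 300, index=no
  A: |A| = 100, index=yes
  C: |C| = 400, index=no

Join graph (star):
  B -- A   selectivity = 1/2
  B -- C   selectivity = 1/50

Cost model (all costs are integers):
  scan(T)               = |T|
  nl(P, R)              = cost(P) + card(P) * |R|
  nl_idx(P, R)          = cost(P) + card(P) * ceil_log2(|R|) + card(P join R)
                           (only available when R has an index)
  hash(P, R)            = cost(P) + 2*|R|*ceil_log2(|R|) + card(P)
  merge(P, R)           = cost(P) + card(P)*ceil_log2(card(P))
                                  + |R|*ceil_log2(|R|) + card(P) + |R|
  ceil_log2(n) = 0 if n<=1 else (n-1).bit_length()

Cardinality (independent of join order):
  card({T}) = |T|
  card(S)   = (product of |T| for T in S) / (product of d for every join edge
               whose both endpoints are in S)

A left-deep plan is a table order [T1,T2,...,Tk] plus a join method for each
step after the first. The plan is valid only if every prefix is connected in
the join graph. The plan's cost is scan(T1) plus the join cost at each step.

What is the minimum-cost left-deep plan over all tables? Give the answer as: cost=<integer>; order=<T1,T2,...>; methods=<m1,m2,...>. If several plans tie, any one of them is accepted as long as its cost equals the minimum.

Selinger DP (subsets sized 1..n):
  {B}: scan cost=300, card=300
  {A}: scan cost=100, card=100
  {C}: scan cost=400, card=400
  {AB}: card=15000; try (A,hash)→2000, (B,merge)→3900, (A,merge)→4100, (B,hash)→5600, (A,nl_idx)→17400, (B,nl)→30100 …(+1); best=2000 via (A,hash)
  {BC}: card=2400; try (B,hash)→6200, (C,merge)→7300, (B,merge)→7400, (C,hash)→7800, (C,nl)→120300, (B,nl)→120400; best=6200 via (B,hash)
  {ABC}: card=120000; try (A,hash)→10000, (C,hash)→24200, (A,merge)→38200, (A,nl_idx)→143000, (C,merge)→231000, (A,nl)→246200 …(+1); best=10000 via (A,hash)

cost=10000; order=C,B,A; methods=hash,hash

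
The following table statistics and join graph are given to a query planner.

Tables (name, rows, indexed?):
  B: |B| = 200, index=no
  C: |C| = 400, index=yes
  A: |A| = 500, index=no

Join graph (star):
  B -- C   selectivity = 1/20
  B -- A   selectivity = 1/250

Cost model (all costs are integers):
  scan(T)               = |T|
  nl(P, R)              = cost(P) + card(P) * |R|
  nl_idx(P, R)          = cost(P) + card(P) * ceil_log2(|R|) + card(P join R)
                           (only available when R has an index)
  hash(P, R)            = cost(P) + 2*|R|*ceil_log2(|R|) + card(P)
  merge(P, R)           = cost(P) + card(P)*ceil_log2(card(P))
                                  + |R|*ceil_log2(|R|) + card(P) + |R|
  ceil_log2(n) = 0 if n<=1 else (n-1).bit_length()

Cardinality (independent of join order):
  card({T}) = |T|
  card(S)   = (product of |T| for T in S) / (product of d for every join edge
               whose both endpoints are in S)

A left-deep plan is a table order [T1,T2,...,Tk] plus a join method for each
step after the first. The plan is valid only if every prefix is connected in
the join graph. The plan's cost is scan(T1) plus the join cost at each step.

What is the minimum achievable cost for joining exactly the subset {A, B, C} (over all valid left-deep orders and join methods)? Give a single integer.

11800

Selinger DP over subsets of {A,B,C}:
  {B}: scan cost=200, card=200
  {C}: scan cost=400, card=400
  {A}: scan cost=500, card=500
  {BC}: card=4000; try (B,hash)→4000, (C,merge)→6000, (C,nl_idx)→6000, (B,merge)→6200, (C,hash)→7600, (C,nl)→80200 …(+1); best=4000 via (B,hash)
  {AB}: card=400; try (B,hash)→4200, (A,merge)→7000, (B,merge)→7300, (A,hash)→9400, (A,nl)→100200, (B,nl)→100500; best=4200 via (B,hash)
  {ABC}: card=8000; try (C,hash)→11800, (C,merge)→12200, (C,nl_idx)→15800, (A,hash)→17000, (A,merge)→61000, (C,nl)→164200 …(+1); best=11800 via (C,hash)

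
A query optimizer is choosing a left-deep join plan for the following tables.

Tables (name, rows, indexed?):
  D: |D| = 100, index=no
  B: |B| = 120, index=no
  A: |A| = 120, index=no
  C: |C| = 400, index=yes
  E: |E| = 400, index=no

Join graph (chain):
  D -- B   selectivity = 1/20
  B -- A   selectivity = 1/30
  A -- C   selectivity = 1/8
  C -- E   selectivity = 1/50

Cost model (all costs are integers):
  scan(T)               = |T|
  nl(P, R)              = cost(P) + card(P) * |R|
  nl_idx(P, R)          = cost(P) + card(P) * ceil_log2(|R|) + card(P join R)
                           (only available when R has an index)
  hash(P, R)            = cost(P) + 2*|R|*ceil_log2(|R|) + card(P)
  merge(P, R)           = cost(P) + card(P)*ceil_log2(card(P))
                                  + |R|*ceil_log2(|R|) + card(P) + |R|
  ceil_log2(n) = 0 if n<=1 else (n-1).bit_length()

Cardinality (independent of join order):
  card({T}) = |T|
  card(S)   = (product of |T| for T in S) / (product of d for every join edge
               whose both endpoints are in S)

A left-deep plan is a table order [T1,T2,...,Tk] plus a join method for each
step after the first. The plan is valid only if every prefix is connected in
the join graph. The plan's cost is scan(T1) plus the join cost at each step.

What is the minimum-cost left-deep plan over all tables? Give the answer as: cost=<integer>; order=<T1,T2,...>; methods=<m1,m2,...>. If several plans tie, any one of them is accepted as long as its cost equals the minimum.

cost=140600; order=A,B,D,C,E; methods=hash,hash,hash,hash

Selinger DP (subsets sized 1..n):
  {D}: scan cost=100, card=100
  {B}: scan cost=120, card=120
  {A}: scan cost=120, card=120
  {C}: scan cost=400, card=400
  {E}: scan cost=400, card=400
  {BD}: card=600; try (D,hash)→1640, (B,merge)→1860, (D,merge)→1880, (B,hash)→1880, (B,nl)→12100, (D,nl)→12120; best=1640 via (D,hash)
  {AB}: card=480; try (B,hash)→1920, (A,hash)→1920, (B,merge)→2040, (A,merge)→2040, (B,nl)→14520, (A,nl)→14520; best=1920 via (B,hash)
  {AC}: card=6000; try (A,hash)→2480, (C,merge)→5080, (A,merge)→5360, (C,nl_idx)→7200, (C,hash)→7440, (C,nl)→48120 …(+1); best=2480 via (A,hash)
  {CE}: card=3200; try (C,nl_idx)→7200, (E,hash)→8000, (C,hash)→8000, (E,merge)→8400, (C,merge)→8400, (E,nl)→160400 …(+1); best=7200 via (C,nl_idx)
  {ABD}: card=2400; try (D,hash)→3800, (A,hash)→3920, (D,merge)→7520, (A,merge)→9200, (D,nl)→49920, (A,nl)→73640; best=3800 via (D,hash)
  {ABC}: card=24000; try (C,hash)→9600, (B,hash)→10160, (C,merge)→10720, (C,nl_idx)→30240, (B,merge)→87440, (C,nl)→193920 …(+1); best=9600 via (C,hash)
  {ACE}: card=48000; try (A,hash)→12080, (E,hash)→15680, (A,merge)→49760, (E,merge)→90480, (A,nl)→391200, (E,nl)→2402480; best=12080 via (A,hash)
  {ABCD}: card=120000; try (C,hash)→13400, (D,hash)→35000, (C,merge)→39000, (C,nl_idx)→145400, (D,merge)→394400, (C,nl)→963800 …(+1); best=13400 via (C,hash)
  {ABCE}: card=192000; try (E,hash)→40800, (B,hash)→61760, (E,merge)→397600, (B,merge)→829040, (B,nl)→5772080, (E,nl)→9609600; best=40800 via (E,hash)
  {ABCDE}: card=960000; try (E,hash)→140600, (D,hash)→234200, (E,merge)→2177400, (D,merge)→3689600, (D,nl)→19240800, (E,nl)→48013400; best=140600 via (E,hash)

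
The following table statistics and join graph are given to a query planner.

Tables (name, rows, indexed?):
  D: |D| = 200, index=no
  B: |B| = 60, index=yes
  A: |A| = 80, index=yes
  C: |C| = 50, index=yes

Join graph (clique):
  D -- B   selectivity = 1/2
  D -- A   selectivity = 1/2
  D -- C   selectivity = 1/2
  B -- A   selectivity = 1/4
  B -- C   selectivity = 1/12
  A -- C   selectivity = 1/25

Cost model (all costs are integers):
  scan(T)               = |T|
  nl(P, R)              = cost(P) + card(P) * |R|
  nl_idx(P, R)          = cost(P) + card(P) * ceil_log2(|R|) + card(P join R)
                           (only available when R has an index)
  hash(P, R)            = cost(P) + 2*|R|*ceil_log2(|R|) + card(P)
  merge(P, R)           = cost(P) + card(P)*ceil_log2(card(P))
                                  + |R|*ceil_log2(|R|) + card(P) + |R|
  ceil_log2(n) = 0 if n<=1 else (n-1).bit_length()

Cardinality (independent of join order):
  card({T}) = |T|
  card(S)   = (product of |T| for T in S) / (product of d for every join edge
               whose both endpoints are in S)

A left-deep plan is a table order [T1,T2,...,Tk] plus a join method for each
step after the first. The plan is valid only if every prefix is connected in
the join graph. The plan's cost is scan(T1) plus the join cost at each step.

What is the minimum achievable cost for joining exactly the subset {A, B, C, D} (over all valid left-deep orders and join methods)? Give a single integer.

Selinger DP over subsets of {A,B,C,D}:
  {D}: scan cost=200, card=200
  {B}: scan cost=60, card=60
  {A}: scan cost=80, card=80
  {C}: scan cost=50, card=50
  {BD}: card=6000; try (B,hash)→1120, (D,merge)→2280, (B,merge)→2420, (D,hash)→3320, (B,nl_idx)→7400, (D,nl)→12060 …(+1); best=1120 via (B,hash)
  {AD}: card=8000; try (A,hash)→1520, (D,merge)→2520, (A,merge)→2640, (D,hash)→3360, (A,nl_idx)→9600, (D,nl)→16080 …(+1); best=1520 via (A,hash)
  {CD}: card=5000; try (C,hash)→1000, (D,merge)→2200, (C,merge)→2350, (D,hash)→3300, (C,nl_idx)→6400, (D,nl)→10050 …(+1); best=1000 via (C,hash)
  {AB}: card=1200; try (B,hash)→880, (A,merge)→1120, (B,merge)→1140, (A,hash)→1240, (A,nl_idx)→1680, (B,nl_idx)→1760 …(+2); best=880 via (B,hash)
  {BC}: card=250; try (B,nl_idx)→600, (C,nl_idx)→670, (C,hash)→720, (B,hash)→820, (B,merge)→820, (C,merge)→830 …(+2); best=600 via (B,nl_idx)
  {AC}: card=160; try (A,nl_idx)→560, (C,nl_idx)→720, (C,hash)→760, (A,merge)→1040, (C,merge)→1070, (A,hash)→1220 …(+2); best=560 via (A,nl_idx)
  {ABD}: card=60000; try (D,hash)→5280, (A,hash)→8240, (B,hash)→10240, (D,merge)→17080, (A,merge)→85760, (A,nl_idx)→103120 …(+5); best=5280 via (D,hash)
  {BCD}: card=12500; try (D,hash)→4050, (D,merge)→4650, (B,hash)→6720, (C,hash)→7720, (B,nl_idx)→43500, (C,nl_idx)→49620 …(+5); best=4050 via (D,hash)
  {ACD}: card=8000; try (D,merge)→3800, (D,hash)→3920, (A,hash)→7120, (C,hash)→10120, (D,nl)→32560, (A,nl_idx)→44000 …(+5); best=3800 via (D,merge)
  {ABC}: card=200; try (B,hash)→1440, (B,nl_idx)→1720, (A,hash)→1970, (B,merge)→2420, (A,nl_idx)→2550, (C,hash)→2680 …(+6); best=1440 via (B,hash)
  {ABCD}: card=5000; try (D,hash)→4840, (D,merge)→5040, (B,hash)→12520, (A,hash)→17670, (D,nl)→41440, (B,nl_idx)→56800 …(+9); best=4840 via (D,hash)

4840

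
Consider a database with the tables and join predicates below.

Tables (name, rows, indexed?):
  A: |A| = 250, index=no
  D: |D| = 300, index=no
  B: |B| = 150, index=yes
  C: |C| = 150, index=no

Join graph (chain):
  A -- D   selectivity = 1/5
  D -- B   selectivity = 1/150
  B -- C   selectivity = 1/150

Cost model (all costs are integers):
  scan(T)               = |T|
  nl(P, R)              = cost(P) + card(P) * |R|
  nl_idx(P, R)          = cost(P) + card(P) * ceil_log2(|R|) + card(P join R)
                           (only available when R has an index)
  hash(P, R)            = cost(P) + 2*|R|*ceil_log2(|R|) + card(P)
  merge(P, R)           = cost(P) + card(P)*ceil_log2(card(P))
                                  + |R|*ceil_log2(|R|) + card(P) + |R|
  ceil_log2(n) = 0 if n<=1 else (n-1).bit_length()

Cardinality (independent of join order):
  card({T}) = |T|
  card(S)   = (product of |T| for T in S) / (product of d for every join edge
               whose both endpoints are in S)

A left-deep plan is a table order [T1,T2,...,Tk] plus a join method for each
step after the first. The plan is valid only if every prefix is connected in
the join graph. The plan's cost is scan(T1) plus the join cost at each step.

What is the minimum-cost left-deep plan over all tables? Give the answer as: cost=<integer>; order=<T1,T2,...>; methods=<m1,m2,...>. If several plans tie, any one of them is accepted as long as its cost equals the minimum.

Selinger DP (subsets sized 1..n):
  {A}: scan cost=250, card=250
  {D}: scan cost=300, card=300
  {B}: scan cost=150, card=150
  {C}: scan cost=150, card=150
  {AD}: card=15000; try (A,hash)→4600, (D,merge)→5500, (A,merge)→5550, (D,hash)→5900, (D,nl)→75250, (A,nl)→75300; best=4600 via (A,hash)
  {BD}: card=300; try (B,hash)→3000, (B,nl_idx)→3000, (D,merge)→4500, (B,merge)→4650, (D,hash)→5700, (D,nl)→45150 …(+1); best=3000 via (B,hash)
  {BC}: card=150; try (B,nl_idx)→1500, (C,hash)→2700, (B,hash)→2700, (C,merge)→2850, (B,merge)→2850, (C,nl)→22650 …(+1); best=1500 via (B,nl_idx)
  {ABD}: card=15000; try (A,hash)→7300, (A,merge)→8250, (B,hash)→22000, (A,nl)→78000, (B,nl_idx)→139600, (B,merge)→230950 …(+1); best=7300 via (A,hash)
  {BCD}: card=300; try (C,hash)→5700, (D,merge)→5850, (D,hash)→7050, (C,merge)→7350, (D,nl)→46500, (C,nl)→48000; best=5700 via (C,hash)
  {ABCD}: card=15000; try (A,hash)→10000, (A,merge)→10950, (C,hash)→24700, (A,nl)→80700, (C,merge)→233650, (C,nl)→2257300; best=10000 via (A,hash)

cost=10000; order=D,B,C,A; methods=hash,hash,hash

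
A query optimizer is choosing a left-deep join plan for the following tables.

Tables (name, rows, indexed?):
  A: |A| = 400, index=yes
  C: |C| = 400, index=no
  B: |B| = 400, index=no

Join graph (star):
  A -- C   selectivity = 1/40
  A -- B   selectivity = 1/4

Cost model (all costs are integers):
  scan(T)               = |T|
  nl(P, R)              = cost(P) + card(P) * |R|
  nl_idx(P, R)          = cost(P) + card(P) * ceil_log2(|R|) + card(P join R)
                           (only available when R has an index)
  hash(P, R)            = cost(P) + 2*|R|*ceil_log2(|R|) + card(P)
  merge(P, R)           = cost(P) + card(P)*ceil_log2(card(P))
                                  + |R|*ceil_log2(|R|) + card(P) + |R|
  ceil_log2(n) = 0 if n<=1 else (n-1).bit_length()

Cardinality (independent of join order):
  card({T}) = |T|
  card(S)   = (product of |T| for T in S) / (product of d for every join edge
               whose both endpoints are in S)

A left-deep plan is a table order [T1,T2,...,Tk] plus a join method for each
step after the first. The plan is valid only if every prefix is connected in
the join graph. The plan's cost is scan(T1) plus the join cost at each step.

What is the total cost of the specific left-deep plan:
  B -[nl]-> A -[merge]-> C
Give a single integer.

844400

step 1: scan B: cost=400, card=400
step 2: join A via nl
    card(P join A) = 400*400/(4) = 40000
    cost = 400 + 400*400 = 160400
step 3: join C via merge
    card(P join C) = 40000*400/(40) = 400000
    cost = 160400 + 40000*16 + 400*9 + 40000 + 400 = 844400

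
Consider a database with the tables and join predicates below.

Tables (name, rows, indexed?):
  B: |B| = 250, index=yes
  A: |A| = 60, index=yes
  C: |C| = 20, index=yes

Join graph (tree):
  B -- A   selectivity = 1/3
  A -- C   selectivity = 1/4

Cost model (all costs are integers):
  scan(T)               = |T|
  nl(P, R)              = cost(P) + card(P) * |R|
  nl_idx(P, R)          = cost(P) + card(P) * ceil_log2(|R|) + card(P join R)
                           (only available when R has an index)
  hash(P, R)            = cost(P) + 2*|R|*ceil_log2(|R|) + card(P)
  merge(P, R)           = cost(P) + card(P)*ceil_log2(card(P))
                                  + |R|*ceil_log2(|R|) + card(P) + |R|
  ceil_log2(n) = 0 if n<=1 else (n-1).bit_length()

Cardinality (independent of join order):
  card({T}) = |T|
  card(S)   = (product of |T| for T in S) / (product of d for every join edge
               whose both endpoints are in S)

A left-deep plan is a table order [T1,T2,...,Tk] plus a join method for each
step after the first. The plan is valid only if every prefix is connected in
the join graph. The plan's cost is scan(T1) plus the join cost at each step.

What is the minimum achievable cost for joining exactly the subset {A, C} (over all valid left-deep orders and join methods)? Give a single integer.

Selinger DP over subsets of {A,C}:
  {A}: scan cost=60, card=60
  {C}: scan cost=20, card=20
  {AC}: card=300; try (C,hash)→320, (A,nl_idx)→440, (A,merge)→560, (C,merge)→600, (C,nl_idx)→660, (A,hash)→760 …(+2); best=320 via (C,hash)

320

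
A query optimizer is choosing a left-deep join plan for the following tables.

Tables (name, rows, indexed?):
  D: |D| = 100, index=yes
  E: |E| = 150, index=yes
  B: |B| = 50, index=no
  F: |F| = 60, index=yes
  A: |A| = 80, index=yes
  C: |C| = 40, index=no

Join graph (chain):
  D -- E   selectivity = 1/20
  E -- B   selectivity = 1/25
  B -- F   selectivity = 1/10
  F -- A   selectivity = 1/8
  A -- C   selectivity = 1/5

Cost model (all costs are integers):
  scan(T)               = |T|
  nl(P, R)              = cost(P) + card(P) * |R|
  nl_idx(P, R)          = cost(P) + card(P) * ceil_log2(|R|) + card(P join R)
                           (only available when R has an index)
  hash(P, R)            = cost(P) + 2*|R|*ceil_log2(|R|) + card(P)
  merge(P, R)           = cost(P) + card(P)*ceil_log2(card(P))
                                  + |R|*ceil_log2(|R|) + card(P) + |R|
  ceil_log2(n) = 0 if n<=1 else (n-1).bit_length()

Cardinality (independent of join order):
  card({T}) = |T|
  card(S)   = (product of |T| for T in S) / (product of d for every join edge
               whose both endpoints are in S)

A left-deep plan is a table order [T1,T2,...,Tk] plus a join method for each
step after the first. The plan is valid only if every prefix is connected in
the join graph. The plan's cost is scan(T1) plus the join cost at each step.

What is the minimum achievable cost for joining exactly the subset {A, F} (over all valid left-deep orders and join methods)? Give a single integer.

Selinger DP over subsets of {A,F}:
  {F}: scan cost=60, card=60
  {A}: scan cost=80, card=80
  {AF}: card=600; try (F,hash)→880, (A,nl_idx)→1080, (A,merge)→1120, (F,merge)→1140, (F,nl_idx)→1160, (A,hash)→1240 …(+2); best=880 via (F,hash)

880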